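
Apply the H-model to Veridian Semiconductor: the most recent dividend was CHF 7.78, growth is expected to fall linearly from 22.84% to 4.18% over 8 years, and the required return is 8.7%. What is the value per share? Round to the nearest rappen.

H-model: P₀ = D₀[(1+g_L) + H(g_S−g_L)]/(r−g_L), with H = 8/2 = 4.
P₀ = 7.78 × [(1+0.0418) + 4×(0.2284−0.0418)] / (0.087−0.0418)
   = 7.78 × 1.7882 / 0.0452 = 307.7919

CHF 307.79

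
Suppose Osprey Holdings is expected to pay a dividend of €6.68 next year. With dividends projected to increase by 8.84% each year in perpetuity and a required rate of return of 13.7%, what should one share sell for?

Gordon growth model: P₀ = D₁/(r − g), with D₁ = 6.68 given directly.
P₀ = 6.6800 / (0.137 − 0.0884) = 6.6800 / 0.0486 = 137.4486

€137.45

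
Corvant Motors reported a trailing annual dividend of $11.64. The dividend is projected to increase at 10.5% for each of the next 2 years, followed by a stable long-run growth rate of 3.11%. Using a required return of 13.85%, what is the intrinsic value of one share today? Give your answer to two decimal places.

$127.53

Two-stage DDM. Project D₁…D_2 at 0.105, terminal growth 0.0311, discount at r = 0.1385.
D_1 = 12.8622
D_2 = 14.2127
Terminal value at t=2: TV = D_3/(r−g) = 14.6547/(0.1385−0.0311) = 136.4502
P₀ = 12.8622/(1+0.1385)^1 + 14.2127/(1+0.1385)^2 + 136.4502/(1+0.1385)^2 = 127.5334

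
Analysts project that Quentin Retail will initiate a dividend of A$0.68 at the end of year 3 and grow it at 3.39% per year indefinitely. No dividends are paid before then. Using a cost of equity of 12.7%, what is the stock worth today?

A$5.75

Deferred-dividend DDM. At t=2 the remaining stream is a growing perpetuity with first payment D_3 = 0.68.
V_2 = D_3/(r−g) = 0.68/(0.127−0.0339) = 7.3040
P₀ = V_2/(1+r)^2 = 7.3040/(1+0.127)^2 = 5.7506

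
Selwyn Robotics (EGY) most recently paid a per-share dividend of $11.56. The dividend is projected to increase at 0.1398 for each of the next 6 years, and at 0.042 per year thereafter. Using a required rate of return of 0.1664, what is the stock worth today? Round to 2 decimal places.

$148.34

Two-stage DDM. Project D₁…D_6 at 0.1398, terminal growth 0.042, discount at r = 0.1664.
D_1 = 13.1761
D_2 = 15.0181
D_3 = 17.1176
D_4 = 19.5107
D_5 = 22.2383
D_6 = 25.3472
Terminal value at t=6: TV = D_7/(r−g) = 26.4118/(0.1664−0.042) = 212.3132
P₀ = 13.1761/(1+0.1664)^1 + 15.0181/(1+0.1664)^2 + 17.1176/(1+0.1664)^3 + 19.5107/(1+0.1664)^4 + 22.2383/(1+0.1664)^5 + 25.3472/(1+0.1664)^6 + 212.3132/(1+0.1664)^6 = 148.3420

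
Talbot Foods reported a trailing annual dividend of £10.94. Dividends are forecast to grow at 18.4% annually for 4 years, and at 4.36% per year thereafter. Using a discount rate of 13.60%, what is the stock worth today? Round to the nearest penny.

Two-stage DDM. Project D₁…D_4 at 0.184, terminal growth 0.0436, discount at r = 0.136.
D_1 = 12.9530
D_2 = 15.3363
D_3 = 18.1582
D_4 = 21.4993
Terminal value at t=4: TV = D_5/(r−g) = 22.4367/(0.136−0.0436) = 242.8210
P₀ = 12.9530/(1+0.136)^1 + 15.3363/(1+0.136)^2 + 18.1582/(1+0.136)^3 + 21.4993/(1+0.136)^4 + 242.8210/(1+0.136)^4 = 194.3872

£194.39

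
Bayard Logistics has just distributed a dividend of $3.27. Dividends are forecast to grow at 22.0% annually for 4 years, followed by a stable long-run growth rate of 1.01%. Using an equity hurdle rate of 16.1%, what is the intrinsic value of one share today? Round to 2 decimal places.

$41.52

Two-stage DDM. Project D₁…D_4 at 0.22, terminal growth 0.0101, discount at r = 0.161.
D_1 = 3.9894
D_2 = 4.8671
D_3 = 5.9378
D_4 = 7.2441
Terminal value at t=4: TV = D_5/(r−g) = 7.3173/(0.161−0.0101) = 48.4911
P₀ = 3.9894/(1+0.161)^1 + 4.8671/(1+0.161)^2 + 5.9378/(1+0.161)^3 + 7.2441/(1+0.161)^4 + 48.4911/(1+0.161)^4 = 41.5174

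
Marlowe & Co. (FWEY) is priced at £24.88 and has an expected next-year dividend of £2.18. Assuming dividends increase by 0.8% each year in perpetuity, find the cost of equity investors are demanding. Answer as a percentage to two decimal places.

9.56%

Rearranging the constant-growth DDM: r = D₁/P₀ + g.
r = 2.1800 / 24.88 + 0.008 = 0.08762 + 0.008 = 0.09562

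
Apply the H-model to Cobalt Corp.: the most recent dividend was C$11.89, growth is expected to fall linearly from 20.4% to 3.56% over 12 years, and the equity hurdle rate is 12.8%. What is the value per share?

C$263.28

H-model: P₀ = D₀[(1+g_L) + H(g_S−g_L)]/(r−g_L), with H = 12/2 = 6.
P₀ = 11.89 × [(1+0.0356) + 6×(0.204−0.0356)] / (0.128−0.0356)
   = 11.89 × 2.0460 / 0.0924 = 263.2786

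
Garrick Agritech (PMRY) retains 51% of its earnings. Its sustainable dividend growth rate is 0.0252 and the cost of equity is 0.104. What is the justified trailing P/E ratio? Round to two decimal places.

Payout ratio b = 1 − 0.51 = 0.49.
Justified trailing P/E = b(1+g)/(r−g) = 0.49×(1+0.0252)/(0.104−0.0252) = 6.3750

6.37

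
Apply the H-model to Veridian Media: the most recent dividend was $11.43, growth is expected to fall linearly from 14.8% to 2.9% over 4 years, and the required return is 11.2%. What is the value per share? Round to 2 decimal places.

H-model: P₀ = D₀[(1+g_L) + H(g_S−g_L)]/(r−g_L), with H = 4/2 = 2.
P₀ = 11.43 × [(1+0.029) + 2×(0.148−0.029)] / (0.112−0.029)
   = 11.43 × 1.2670 / 0.083 = 174.4796

$174.48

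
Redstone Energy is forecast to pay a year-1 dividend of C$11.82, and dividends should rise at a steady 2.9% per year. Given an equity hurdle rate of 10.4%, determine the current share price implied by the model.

Gordon growth model: P₀ = D₁/(r − g), with D₁ = 11.82 given directly.
P₀ = 11.8200 / (0.104 − 0.029) = 11.8200 / 0.075 = 157.6000

C$157.60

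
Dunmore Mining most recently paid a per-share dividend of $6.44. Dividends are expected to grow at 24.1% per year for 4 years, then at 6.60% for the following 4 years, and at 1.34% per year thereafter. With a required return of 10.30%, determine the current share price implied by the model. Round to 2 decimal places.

Three-stage DDM. Project D₁…D_8; terminal Gordon value at t=8 with g = 0.0134; discount at r = 0.103.
D_1 = 7.9920
D_2 = 9.9181
D_3 = 12.3084
D_4 = 15.2747
D_5 = 16.2828
D_6 = 17.3575
D_7 = 18.5031
D_8 = 19.7243
TV_8 = 19.9886/(0.103−0.0134) = 223.0872
P₀ = Σ Dₜ/(1+r)ᵗ + TV_8/(1+r)^8 = 174.6504

$174.65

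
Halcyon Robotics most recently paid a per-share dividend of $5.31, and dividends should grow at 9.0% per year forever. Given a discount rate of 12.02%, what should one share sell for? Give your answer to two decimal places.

Gordon growth model: P₀ = D₁/(r − g). D₁ = 5.31 × (1 + 0.09) = 5.7879.
P₀ = 5.7879 / (0.1202 − 0.09) = 5.7879 / 0.0302 = 191.6523

$191.65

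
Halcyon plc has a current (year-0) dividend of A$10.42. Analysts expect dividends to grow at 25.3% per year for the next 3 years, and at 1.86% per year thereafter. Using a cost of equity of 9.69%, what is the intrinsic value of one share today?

Two-stage DDM. Project D₁…D_3 at 0.253, terminal growth 0.0186, discount at r = 0.0969.
D_1 = 13.0563
D_2 = 16.3595
D_3 = 20.4984
Terminal value at t=3: TV = D_4/(r−g) = 20.8797/(0.0969−0.0186) = 266.6630
P₀ = 13.0563/(1+0.0969)^1 + 16.3595/(1+0.0969)^2 + 20.4984/(1+0.0969)^3 + 266.6630/(1+0.0969)^3 = 243.0827

A$243.08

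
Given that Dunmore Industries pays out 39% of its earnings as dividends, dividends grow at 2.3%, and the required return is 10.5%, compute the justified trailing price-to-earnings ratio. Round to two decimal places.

4.87

Justified trailing P/E = b(1+g)/(r−g) = 0.39×(1+0.023)/(0.105−0.023) = 4.8655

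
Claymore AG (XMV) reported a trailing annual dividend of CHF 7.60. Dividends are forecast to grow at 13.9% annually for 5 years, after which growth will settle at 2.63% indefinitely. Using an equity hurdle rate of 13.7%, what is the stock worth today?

CHF 109.28

Two-stage DDM. Project D₁…D_5 at 0.139, terminal growth 0.0263, discount at r = 0.137.
D_1 = 8.6564
D_2 = 9.8596
D_3 = 11.2301
D_4 = 12.7911
D_5 = 14.5691
Terminal value at t=5: TV = D_6/(r−g) = 14.9522/(0.137−0.0263) = 135.0700
P₀ = 8.6564/(1+0.137)^1 + 9.8596/(1+0.137)^2 + 11.2301/(1+0.137)^3 + 12.7911/(1+0.137)^4 + 14.5691/(1+0.137)^5 + 135.0700/(1+0.137)^5 = 109.2825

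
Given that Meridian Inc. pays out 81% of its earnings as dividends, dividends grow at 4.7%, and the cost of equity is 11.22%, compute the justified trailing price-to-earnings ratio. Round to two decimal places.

13.01

Justified trailing P/E = b(1+g)/(r−g) = 0.81×(1+0.047)/(0.1122−0.047) = 13.0072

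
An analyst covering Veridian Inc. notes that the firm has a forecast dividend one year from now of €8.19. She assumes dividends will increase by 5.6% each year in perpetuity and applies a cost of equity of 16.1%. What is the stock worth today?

Gordon growth model: P₀ = D₁/(r − g), with D₁ = 8.19 given directly.
P₀ = 8.1900 / (0.161 − 0.056) = 8.1900 / 0.105 = 78.0000

€78.00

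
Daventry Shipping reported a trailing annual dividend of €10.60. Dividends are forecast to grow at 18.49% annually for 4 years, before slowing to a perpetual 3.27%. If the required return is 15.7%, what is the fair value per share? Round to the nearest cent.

€141.89

Two-stage DDM. Project D₁…D_4 at 0.1849, terminal growth 0.0327, discount at r = 0.157.
D_1 = 12.5599
D_2 = 14.8823
D_3 = 17.6340
D_4 = 20.8945
Terminal value at t=4: TV = D_5/(r−g) = 21.5778/(0.157−0.0327) = 173.5944
P₀ = 12.5599/(1+0.157)^1 + 14.8823/(1+0.157)^2 + 17.6340/(1+0.157)^3 + 20.8945/(1+0.157)^4 + 173.5944/(1+0.157)^4 = 141.8914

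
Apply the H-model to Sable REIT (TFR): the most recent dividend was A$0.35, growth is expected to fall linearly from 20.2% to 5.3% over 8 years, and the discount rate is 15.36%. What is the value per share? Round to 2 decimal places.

A$5.74

H-model: P₀ = D₀[(1+g_L) + H(g_S−g_L)]/(r−g_L), with H = 8/2 = 4.
P₀ = 0.35 × [(1+0.053) + 4×(0.202−0.053)] / (0.1536−0.053)
   = 0.35 × 1.6490 / 0.1006 = 5.7371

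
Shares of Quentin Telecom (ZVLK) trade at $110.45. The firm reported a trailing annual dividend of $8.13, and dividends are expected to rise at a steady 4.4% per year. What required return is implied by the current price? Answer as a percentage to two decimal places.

Rearranging the constant-growth DDM: r = D₁/P₀ + g.
D₁ = 8.13 × (1 + 0.044) = 8.4877.
r = 8.4877 / 110.45 + 0.044 = 0.07685 + 0.044 = 0.12085

12.08%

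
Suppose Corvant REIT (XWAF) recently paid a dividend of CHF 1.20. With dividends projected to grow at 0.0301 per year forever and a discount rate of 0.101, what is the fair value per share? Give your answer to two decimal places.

CHF 17.43

Gordon growth model: P₀ = D₁/(r − g). D₁ = 1.20 × (1 + 0.0301) = 1.2361.
P₀ = 1.2361 / (0.101 − 0.0301) = 1.2361 / 0.0709 = 17.4347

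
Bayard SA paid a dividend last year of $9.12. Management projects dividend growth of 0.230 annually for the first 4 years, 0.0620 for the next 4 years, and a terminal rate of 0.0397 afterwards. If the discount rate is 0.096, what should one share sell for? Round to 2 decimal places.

Three-stage DDM. Project D₁…D_8; terminal Gordon value at t=8 with g = 0.0397; discount at r = 0.096.
D_1 = 11.2176
D_2 = 13.7976
D_3 = 16.9711
D_4 = 20.8745
D_5 = 22.1687
D_6 = 23.5431
D_7 = 25.0028
D_8 = 26.5530
TV_8 = 27.6071/(0.096−0.0397) = 490.3577
P₀ = Σ Dₜ/(1+r)ᵗ + TV_8/(1+r)^8 = 338.1159

$338.12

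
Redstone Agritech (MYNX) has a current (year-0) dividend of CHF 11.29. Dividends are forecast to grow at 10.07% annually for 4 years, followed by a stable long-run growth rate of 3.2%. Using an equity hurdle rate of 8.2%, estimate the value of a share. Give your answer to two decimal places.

CHF 296.70

Two-stage DDM. Project D₁…D_4 at 0.1007, terminal growth 0.032, discount at r = 0.082.
D_1 = 12.4269
D_2 = 13.6783
D_3 = 15.0557
D_4 = 16.5718
Terminal value at t=4: TV = D_5/(r−g) = 17.1021/(0.082−0.032) = 342.0421
P₀ = 12.4269/(1+0.082)^1 + 13.6783/(1+0.082)^2 + 15.0557/(1+0.082)^3 + 16.5718/(1+0.082)^4 + 342.0421/(1+0.082)^4 = 296.7026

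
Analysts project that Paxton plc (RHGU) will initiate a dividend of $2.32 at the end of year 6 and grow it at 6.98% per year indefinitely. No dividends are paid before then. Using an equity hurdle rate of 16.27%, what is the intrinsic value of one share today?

$11.75

Deferred-dividend DDM. At t=5 the remaining stream is a growing perpetuity with first payment D_6 = 2.32.
V_5 = D_6/(r−g) = 2.32/(0.1627−0.0698) = 24.9731
P₀ = V_5/(1+r)^5 = 24.9731/(1+0.1627)^5 = 11.7526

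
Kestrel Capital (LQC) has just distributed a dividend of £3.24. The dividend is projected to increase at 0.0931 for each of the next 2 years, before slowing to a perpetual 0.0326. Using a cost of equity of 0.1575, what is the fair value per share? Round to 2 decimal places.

£29.84

Two-stage DDM. Project D₁…D_2 at 0.0931, terminal growth 0.0326, discount at r = 0.1575.
D_1 = 3.5416
D_2 = 3.8714
Terminal value at t=2: TV = D_3/(r−g) = 3.9976/(0.1575−0.0326) = 32.0062
P₀ = 3.5416/(1+0.1575)^1 + 3.8714/(1+0.1575)^2 + 32.0062/(1+0.1575)^2 = 29.8379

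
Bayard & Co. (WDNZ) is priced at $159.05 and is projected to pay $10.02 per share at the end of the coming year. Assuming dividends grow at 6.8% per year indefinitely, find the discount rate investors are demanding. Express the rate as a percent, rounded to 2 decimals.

13.10%

Rearranging the constant-growth DDM: r = D₁/P₀ + g.
r = 10.0200 / 159.05 + 0.068 = 0.06300 + 0.068 = 0.13100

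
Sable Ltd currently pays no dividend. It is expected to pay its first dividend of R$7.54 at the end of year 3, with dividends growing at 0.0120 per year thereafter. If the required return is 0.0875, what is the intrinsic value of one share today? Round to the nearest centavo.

R$84.44

Deferred-dividend DDM. At t=2 the remaining stream is a growing perpetuity with first payment D_3 = 7.54.
V_2 = D_3/(r−g) = 7.54/(0.0875−0.012) = 99.8675
P₀ = V_2/(1+r)^2 = 99.8675/(1+0.0875)^2 = 84.4434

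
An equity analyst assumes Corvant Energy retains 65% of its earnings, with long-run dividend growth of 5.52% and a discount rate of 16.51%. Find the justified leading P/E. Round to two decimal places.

Payout ratio b = 1 − 0.65 = 0.35.
Justified leading P/E = b/(r−g) = 0.35/(0.1651−0.0552) = 3.1847

3.18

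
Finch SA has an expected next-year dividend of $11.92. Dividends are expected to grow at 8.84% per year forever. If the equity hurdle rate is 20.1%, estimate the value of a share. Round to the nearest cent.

$105.86

Gordon growth model: P₀ = D₁/(r − g), with D₁ = 11.92 given directly.
P₀ = 11.9200 / (0.201 − 0.0884) = 11.9200 / 0.1126 = 105.8615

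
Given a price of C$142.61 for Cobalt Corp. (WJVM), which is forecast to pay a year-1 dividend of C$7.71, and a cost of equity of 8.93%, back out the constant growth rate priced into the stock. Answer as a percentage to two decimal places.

3.52%

From P₀ = D₁/(r − g), the implied growth is g = r − D₁/P₀.
g = 0.0893 − 7.71/142.61 = 0.0893 − 0.05406 = 0.03524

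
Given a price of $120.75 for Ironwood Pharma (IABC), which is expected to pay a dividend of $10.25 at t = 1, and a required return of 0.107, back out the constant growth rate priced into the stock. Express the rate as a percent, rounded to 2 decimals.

From P₀ = D₁/(r − g), the implied growth is g = r − D₁/P₀.
g = 0.107 − 10.25/120.75 = 0.107 − 0.08489 = 0.02211

2.21%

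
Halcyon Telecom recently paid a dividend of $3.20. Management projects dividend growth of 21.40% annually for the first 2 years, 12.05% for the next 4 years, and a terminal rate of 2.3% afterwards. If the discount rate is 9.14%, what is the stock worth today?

$90.23

Three-stage DDM. Project D₁…D_6; terminal Gordon value at t=6 with g = 0.023; discount at r = 0.0914.
D_1 = 3.8848
D_2 = 4.7161
D_3 = 5.2844
D_4 = 5.9212
D_5 = 6.6347
D_6 = 7.4342
TV_6 = 7.6052/(0.0914−0.023) = 111.1871
P₀ = Σ Dₜ/(1+r)ᵗ + TV_6/(1+r)^6 = 90.2288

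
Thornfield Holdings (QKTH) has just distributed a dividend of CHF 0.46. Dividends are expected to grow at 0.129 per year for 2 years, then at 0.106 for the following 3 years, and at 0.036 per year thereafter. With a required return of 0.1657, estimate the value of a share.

Three-stage DDM. Project D₁…D_5; terminal Gordon value at t=5 with g = 0.036; discount at r = 0.1657.
D_1 = 0.5193
D_2 = 0.5863
D_3 = 0.6485
D_4 = 0.7172
D_5 = 0.7933
TV_5 = 0.8218/(0.1657−0.036) = 6.3362
P₀ = Σ Dₜ/(1+r)ᵗ + TV_5/(1+r)^5 = 4.9871

CHF 4.99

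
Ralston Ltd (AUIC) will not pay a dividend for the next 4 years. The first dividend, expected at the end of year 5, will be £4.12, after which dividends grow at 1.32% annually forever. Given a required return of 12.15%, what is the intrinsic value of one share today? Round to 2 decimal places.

Deferred-dividend DDM. At t=4 the remaining stream is a growing perpetuity with first payment D_5 = 4.12.
V_4 = D_5/(r−g) = 4.12/(0.1215−0.0132) = 38.0425
P₀ = V_4/(1+r)^4 = 38.0425/(1+0.1215)^4 = 24.0476

£24.05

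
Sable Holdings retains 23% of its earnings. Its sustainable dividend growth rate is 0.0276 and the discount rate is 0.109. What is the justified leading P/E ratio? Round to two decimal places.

Payout ratio b = 1 − 0.23 = 0.77.
Justified leading P/E = b/(r−g) = 0.77/(0.109−0.0276) = 9.4595

9.46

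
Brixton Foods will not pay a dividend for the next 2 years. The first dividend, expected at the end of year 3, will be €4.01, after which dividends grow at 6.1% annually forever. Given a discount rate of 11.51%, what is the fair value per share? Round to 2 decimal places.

Deferred-dividend DDM. At t=2 the remaining stream is a growing perpetuity with first payment D_3 = 4.01.
V_2 = D_3/(r−g) = 4.01/(0.1151−0.061) = 74.1220
P₀ = V_2/(1+r)^2 = 74.1220/(1+0.1151)^2 = 59.6100

€59.61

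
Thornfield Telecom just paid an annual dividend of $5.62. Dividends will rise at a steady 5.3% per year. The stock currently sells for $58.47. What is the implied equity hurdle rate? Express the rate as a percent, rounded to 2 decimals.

Rearranging the constant-growth DDM: r = D₁/P₀ + g.
D₁ = 5.62 × (1 + 0.053) = 5.9179.
r = 5.9179 / 58.47 + 0.053 = 0.10121 + 0.053 = 0.15421

15.42%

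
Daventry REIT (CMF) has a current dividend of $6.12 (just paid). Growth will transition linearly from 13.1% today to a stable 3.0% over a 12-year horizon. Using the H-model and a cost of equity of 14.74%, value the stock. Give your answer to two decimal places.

$85.28

H-model: P₀ = D₀[(1+g_L) + H(g_S−g_L)]/(r−g_L), with H = 12/2 = 6.
P₀ = 6.12 × [(1+0.03) + 6×(0.131−0.03)] / (0.1474−0.03)
   = 6.12 × 1.6360 / 0.1174 = 85.2838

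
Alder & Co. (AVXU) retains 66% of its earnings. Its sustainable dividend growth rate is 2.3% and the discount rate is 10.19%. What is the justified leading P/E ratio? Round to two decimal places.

Payout ratio b = 1 − 0.66 = 0.34.
Justified leading P/E = b/(r−g) = 0.34/(0.1019−0.023) = 4.3093

4.31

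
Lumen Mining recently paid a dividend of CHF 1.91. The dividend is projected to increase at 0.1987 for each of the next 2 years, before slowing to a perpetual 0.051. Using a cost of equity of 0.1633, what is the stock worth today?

Two-stage DDM. Project D₁…D_2 at 0.1987, terminal growth 0.051, discount at r = 0.1633.
D_1 = 2.2895
D_2 = 2.7444
Terminal value at t=2: TV = D_3/(r−g) = 2.8844/(0.1633−0.051) = 25.6849
P₀ = 2.2895/(1+0.1633)^1 + 2.7444/(1+0.1633)^2 + 25.6849/(1+0.1633)^2 = 22.9760

CHF 22.98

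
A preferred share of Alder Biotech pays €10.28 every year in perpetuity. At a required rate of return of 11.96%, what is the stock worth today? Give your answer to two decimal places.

Zero-growth DDM (perpetuity): P₀ = D/r = 10.28 / 0.1196 = 85.9532

€85.95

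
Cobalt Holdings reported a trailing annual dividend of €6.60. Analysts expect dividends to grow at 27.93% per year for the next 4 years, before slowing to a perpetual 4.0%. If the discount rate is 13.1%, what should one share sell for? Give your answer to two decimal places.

€159.74

Two-stage DDM. Project D₁…D_4 at 0.2793, terminal growth 0.04, discount at r = 0.131.
D_1 = 8.4434
D_2 = 10.8016
D_3 = 13.8185
D_4 = 17.6780
Terminal value at t=4: TV = D_5/(r−g) = 18.3851/(0.131−0.04) = 202.0345
P₀ = 8.4434/(1+0.131)^1 + 10.8016/(1+0.131)^2 + 13.8185/(1+0.131)^3 + 17.6780/(1+0.131)^4 + 202.0345/(1+0.131)^4 = 159.7391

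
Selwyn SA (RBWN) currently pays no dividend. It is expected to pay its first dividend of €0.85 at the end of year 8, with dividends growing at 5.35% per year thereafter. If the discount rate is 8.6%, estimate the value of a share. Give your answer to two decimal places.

Deferred-dividend DDM. At t=7 the remaining stream is a growing perpetuity with first payment D_8 = 0.85.
V_7 = D_8/(r−g) = 0.85/(0.086−0.0535) = 26.1538
P₀ = V_7/(1+r)^7 = 26.1538/(1+0.086)^7 = 14.6800

€14.68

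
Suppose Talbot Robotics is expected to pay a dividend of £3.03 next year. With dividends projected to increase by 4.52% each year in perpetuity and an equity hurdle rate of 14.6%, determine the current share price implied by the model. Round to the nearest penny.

Gordon growth model: P₀ = D₁/(r − g), with D₁ = 3.03 given directly.
P₀ = 3.0300 / (0.146 − 0.0452) = 3.0300 / 0.1008 = 30.0595

£30.06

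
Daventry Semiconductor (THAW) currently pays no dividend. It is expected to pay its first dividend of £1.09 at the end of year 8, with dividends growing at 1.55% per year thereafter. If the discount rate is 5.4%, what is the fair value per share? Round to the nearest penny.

£19.59

Deferred-dividend DDM. At t=7 the remaining stream is a growing perpetuity with first payment D_8 = 1.09.
V_7 = D_8/(r−g) = 1.09/(0.054−0.0155) = 28.3117
P₀ = V_7/(1+r)^7 = 28.3117/(1+0.054)^7 = 19.5921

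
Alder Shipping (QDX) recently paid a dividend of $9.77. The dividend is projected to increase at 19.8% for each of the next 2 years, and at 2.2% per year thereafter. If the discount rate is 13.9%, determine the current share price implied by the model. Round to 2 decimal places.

$115.50

Two-stage DDM. Project D₁…D_2 at 0.198, terminal growth 0.022, discount at r = 0.139.
D_1 = 11.7045
D_2 = 14.0219
Terminal value at t=2: TV = D_3/(r−g) = 14.3304/(0.139−0.022) = 122.4823
P₀ = 11.7045/(1+0.139)^1 + 14.0219/(1+0.139)^2 + 122.4823/(1+0.139)^2 = 115.4962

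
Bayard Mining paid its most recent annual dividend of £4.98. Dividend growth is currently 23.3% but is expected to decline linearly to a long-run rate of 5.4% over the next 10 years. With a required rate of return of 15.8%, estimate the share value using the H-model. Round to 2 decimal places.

£93.33

H-model: P₀ = D₀[(1+g_L) + H(g_S−g_L)]/(r−g_L), with H = 10/2 = 5.
P₀ = 4.98 × [(1+0.054) + 5×(0.233−0.054)] / (0.158−0.054)
   = 4.98 × 1.9490 / 0.104 = 93.3271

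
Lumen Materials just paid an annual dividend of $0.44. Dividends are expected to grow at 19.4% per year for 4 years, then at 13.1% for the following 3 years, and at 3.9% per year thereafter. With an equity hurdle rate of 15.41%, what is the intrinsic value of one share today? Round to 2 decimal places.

$7.65

Three-stage DDM. Project D₁…D_7; terminal Gordon value at t=7 with g = 0.039; discount at r = 0.1541.
D_1 = 0.5254
D_2 = 0.6273
D_3 = 0.7490
D_4 = 0.8943
D_5 = 1.0114
D_6 = 1.1439
D_7 = 1.2938
TV_7 = 1.3442/(0.1541−0.039) = 11.6788
P₀ = Σ Dₜ/(1+r)ᵗ + TV_7/(1+r)^7 = 7.6524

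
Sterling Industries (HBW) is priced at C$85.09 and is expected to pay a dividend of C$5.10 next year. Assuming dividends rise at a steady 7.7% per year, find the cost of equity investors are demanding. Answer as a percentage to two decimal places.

Rearranging the constant-growth DDM: r = D₁/P₀ + g.
r = 5.1000 / 85.09 + 0.077 = 0.05994 + 0.077 = 0.13694

13.69%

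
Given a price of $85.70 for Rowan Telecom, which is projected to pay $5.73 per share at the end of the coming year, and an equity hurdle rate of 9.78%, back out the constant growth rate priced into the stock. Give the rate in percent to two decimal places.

3.09%

From P₀ = D₁/(r − g), the implied growth is g = r − D₁/P₀.
g = 0.0978 − 5.73/85.70 = 0.0978 − 0.06686 = 0.03094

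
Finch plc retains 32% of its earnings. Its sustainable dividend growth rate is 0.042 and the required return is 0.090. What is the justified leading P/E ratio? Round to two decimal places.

Payout ratio b = 1 − 0.32 = 0.68.
Justified leading P/E = b/(r−g) = 0.68/(0.09−0.042) = 14.1667

14.17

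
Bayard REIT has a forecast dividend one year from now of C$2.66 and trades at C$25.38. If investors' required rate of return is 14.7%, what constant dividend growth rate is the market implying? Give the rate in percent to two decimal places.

4.22%

From P₀ = D₁/(r − g), the implied growth is g = r − D₁/P₀.
g = 0.147 − 2.66/25.38 = 0.147 − 0.10481 = 0.04219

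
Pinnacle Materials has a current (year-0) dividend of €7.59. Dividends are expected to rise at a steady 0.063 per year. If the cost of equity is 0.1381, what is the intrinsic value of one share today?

€107.43

Gordon growth model: P₀ = D₁/(r − g). D₁ = 7.59 × (1 + 0.063) = 8.0682.
P₀ = 8.0682 / (0.1381 − 0.063) = 8.0682 / 0.0751 = 107.4324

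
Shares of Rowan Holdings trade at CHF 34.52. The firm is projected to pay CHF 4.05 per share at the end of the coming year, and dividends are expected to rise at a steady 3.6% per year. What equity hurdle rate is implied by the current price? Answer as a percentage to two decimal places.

15.33%

Rearranging the constant-growth DDM: r = D₁/P₀ + g.
r = 4.0500 / 34.52 + 0.036 = 0.11732 + 0.036 = 0.15332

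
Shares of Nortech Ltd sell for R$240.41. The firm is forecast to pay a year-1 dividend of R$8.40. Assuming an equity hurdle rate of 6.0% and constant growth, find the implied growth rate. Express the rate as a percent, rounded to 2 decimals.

2.51%

From P₀ = D₁/(r − g), the implied growth is g = r − D₁/P₀.
g = 0.06 − 8.40/240.41 = 0.06 − 0.03494 = 0.02506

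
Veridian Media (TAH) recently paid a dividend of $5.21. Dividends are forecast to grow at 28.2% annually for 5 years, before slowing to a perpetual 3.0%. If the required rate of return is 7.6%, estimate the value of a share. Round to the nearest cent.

Two-stage DDM. Project D₁…D_5 at 0.282, terminal growth 0.03, discount at r = 0.076.
D_1 = 6.6792
D_2 = 8.5628
D_3 = 10.9775
D_4 = 14.0731
D_5 = 18.0417
Terminal value at t=5: TV = D_6/(r−g) = 18.5830/(0.076−0.03) = 403.9776
P₀ = 6.6792/(1+0.076)^1 + 8.5628/(1+0.076)^2 + 10.9775/(1+0.076)^3 + 14.0731/(1+0.076)^4 + 18.0417/(1+0.076)^5 + 403.9776/(1+0.076)^5 = 325.5117

$325.51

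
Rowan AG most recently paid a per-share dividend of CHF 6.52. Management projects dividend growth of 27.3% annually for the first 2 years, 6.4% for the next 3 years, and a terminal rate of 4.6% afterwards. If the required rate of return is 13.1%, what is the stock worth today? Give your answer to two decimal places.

CHF 122.19

Three-stage DDM. Project D₁…D_5; terminal Gordon value at t=5 with g = 0.046; discount at r = 0.131.
D_1 = 8.3000
D_2 = 10.5658
D_3 = 11.2421
D_4 = 11.9616
D_5 = 12.7271
TV_5 = 13.3125/(0.131−0.046) = 156.6181
P₀ = Σ Dₜ/(1+r)ᵗ + TV_5/(1+r)^5 = 122.1878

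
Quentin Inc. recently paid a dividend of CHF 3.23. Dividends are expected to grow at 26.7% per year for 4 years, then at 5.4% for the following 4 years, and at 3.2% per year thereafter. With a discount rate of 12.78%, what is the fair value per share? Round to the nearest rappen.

Three-stage DDM. Project D₁…D_8; terminal Gordon value at t=8 with g = 0.032; discount at r = 0.1278.
D_1 = 4.0924
D_2 = 5.1851
D_3 = 6.5695
D_4 = 8.3236
D_5 = 8.7730
D_6 = 9.2468
D_7 = 9.7461
D_8 = 10.2724
TV_8 = 10.6011/(0.1278−0.032) = 110.6587
P₀ = Σ Dₜ/(1+r)ᵗ + TV_8/(1+r)^8 = 77.1355

CHF 77.14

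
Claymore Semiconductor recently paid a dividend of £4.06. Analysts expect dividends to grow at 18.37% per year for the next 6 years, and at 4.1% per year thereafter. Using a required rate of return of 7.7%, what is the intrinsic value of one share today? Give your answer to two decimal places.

£241.28

Two-stage DDM. Project D₁…D_6 at 0.1837, terminal growth 0.041, discount at r = 0.077.
D_1 = 4.8058
D_2 = 5.6887
D_3 = 6.7337
D_4 = 7.9706
D_5 = 9.4348
D_6 = 11.1680
Terminal value at t=6: TV = D_7/(r−g) = 11.6259/(0.077−0.041) = 322.9417
P₀ = 4.8058/(1+0.077)^1 + 5.6887/(1+0.077)^2 + 6.7337/(1+0.077)^3 + 7.9706/(1+0.077)^4 + 9.4348/(1+0.077)^5 + 11.1680/(1+0.077)^6 + 322.9417/(1+0.077)^6 = 241.2813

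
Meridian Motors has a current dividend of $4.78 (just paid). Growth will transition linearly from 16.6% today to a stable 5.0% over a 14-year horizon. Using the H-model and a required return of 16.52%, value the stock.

H-model: P₀ = D₀[(1+g_L) + H(g_S−g_L)]/(r−g_L), with H = 14/2 = 7.
P₀ = 4.78 × [(1+0.05) + 7×(0.166−0.05)] / (0.1652−0.05)
   = 4.78 × 1.8620 / 0.1152 = 77.2601

$77.26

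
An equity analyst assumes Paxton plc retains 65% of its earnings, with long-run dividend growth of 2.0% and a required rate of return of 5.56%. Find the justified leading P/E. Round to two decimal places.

Payout ratio b = 1 − 0.65 = 0.35.
Justified leading P/E = b/(r−g) = 0.35/(0.0556−0.02) = 9.8315

9.83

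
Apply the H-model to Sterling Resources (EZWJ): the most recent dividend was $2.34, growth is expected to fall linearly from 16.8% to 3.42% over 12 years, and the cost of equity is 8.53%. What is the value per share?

H-model: P₀ = D₀[(1+g_L) + H(g_S−g_L)]/(r−g_L), with H = 12/2 = 6.
P₀ = 2.34 × [(1+0.0342) + 6×(0.168−0.0342)] / (0.0853−0.0342)
   = 2.34 × 1.8370 / 0.0511 = 84.1209

$84.12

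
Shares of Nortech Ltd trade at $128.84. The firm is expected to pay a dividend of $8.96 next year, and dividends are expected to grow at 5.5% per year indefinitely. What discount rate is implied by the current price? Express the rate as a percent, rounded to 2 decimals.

Rearranging the constant-growth DDM: r = D₁/P₀ + g.
r = 8.9600 / 128.84 + 0.055 = 0.06954 + 0.055 = 0.12454

12.45%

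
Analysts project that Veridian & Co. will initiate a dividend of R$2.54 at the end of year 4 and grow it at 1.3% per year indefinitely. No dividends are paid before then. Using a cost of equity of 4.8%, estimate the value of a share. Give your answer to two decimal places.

R$63.05

Deferred-dividend DDM. At t=3 the remaining stream is a growing perpetuity with first payment D_4 = 2.54.
V_3 = D_4/(r−g) = 2.54/(0.048−0.013) = 72.5714
P₀ = V_3/(1+r)^3 = 72.5714/(1+0.048)^3 = 63.0495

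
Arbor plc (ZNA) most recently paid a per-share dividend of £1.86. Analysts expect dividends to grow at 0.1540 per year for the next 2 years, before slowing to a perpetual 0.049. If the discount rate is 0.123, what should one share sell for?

£31.72

Two-stage DDM. Project D₁…D_2 at 0.154, terminal growth 0.049, discount at r = 0.123.
D_1 = 2.1464
D_2 = 2.4770
Terminal value at t=2: TV = D_3/(r−g) = 2.5984/(0.123−0.049) = 35.1130
P₀ = 2.1464/(1+0.123)^1 + 2.4770/(1+0.123)^2 + 35.1130/(1+0.123)^2 = 31.7180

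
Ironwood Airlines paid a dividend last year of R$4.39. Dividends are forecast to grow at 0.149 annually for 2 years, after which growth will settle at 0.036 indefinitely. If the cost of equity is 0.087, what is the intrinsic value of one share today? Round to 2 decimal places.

R$109.19

Two-stage DDM. Project D₁…D_2 at 0.149, terminal growth 0.036, discount at r = 0.087.
D_1 = 5.0441
D_2 = 5.7957
Terminal value at t=2: TV = D_3/(r−g) = 6.0043/(0.087−0.036) = 117.7319
P₀ = 5.0441/(1+0.087)^1 + 5.7957/(1+0.087)^2 + 117.7319/(1+0.087)^2 = 109.1858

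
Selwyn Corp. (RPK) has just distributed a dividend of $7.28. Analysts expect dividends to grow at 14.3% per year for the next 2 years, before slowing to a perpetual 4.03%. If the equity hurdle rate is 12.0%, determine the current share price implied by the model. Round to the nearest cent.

$113.98

Two-stage DDM. Project D₁…D_2 at 0.143, terminal growth 0.0403, discount at r = 0.12.
D_1 = 8.3210
D_2 = 9.5109
Terminal value at t=2: TV = D_3/(r−g) = 9.8942/(0.12−0.0403) = 124.1435
P₀ = 8.3210/(1+0.12)^1 + 9.5109/(1+0.12)^2 + 124.1435/(1+0.12)^2 = 113.9780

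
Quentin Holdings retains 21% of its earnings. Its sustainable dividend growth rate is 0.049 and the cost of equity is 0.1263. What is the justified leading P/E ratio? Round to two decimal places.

Payout ratio b = 1 − 0.21 = 0.79.
Justified leading P/E = b/(r−g) = 0.79/(0.1263−0.049) = 10.2199

10.22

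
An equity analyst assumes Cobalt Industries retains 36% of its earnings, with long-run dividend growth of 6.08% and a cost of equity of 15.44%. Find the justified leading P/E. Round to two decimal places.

6.84

Payout ratio b = 1 − 0.36 = 0.64.
Justified leading P/E = b/(r−g) = 0.64/(0.1544−0.0608) = 6.8376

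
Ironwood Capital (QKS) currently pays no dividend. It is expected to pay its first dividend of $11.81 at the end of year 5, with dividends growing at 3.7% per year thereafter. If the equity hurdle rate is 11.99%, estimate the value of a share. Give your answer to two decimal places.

$90.57

Deferred-dividend DDM. At t=4 the remaining stream is a growing perpetuity with first payment D_5 = 11.81.
V_4 = D_5/(r−g) = 11.81/(0.1199−0.037) = 142.4608
P₀ = V_4/(1+r)^4 = 142.4608/(1+0.1199)^4 = 90.5688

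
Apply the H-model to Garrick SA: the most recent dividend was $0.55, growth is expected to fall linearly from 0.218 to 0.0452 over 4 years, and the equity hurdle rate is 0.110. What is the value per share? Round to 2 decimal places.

$11.80

H-model: P₀ = D₀[(1+g_L) + H(g_S−g_L)]/(r−g_L), with H = 4/2 = 2.
P₀ = 0.55 × [(1+0.0452) + 2×(0.218−0.0452)] / (0.11−0.0452)
   = 0.55 × 1.3908 / 0.0648 = 11.8046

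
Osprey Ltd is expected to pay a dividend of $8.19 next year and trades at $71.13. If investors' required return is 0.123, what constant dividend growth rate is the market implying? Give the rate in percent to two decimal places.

From P₀ = D₁/(r − g), the implied growth is g = r − D₁/P₀.
g = 0.123 − 8.19/71.13 = 0.123 − 0.11514 = 0.00786

0.79%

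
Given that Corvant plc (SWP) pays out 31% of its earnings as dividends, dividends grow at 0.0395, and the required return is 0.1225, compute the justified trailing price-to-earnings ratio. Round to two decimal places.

3.88

Justified trailing P/E = b(1+g)/(r−g) = 0.31×(1+0.0395)/(0.1225−0.0395) = 3.8825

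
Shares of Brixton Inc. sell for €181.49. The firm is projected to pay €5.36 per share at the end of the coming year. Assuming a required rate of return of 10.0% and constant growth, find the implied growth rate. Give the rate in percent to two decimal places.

7.05%

From P₀ = D₁/(r − g), the implied growth is g = r − D₁/P₀.
g = 0.1 − 5.36/181.49 = 0.1 − 0.02953 = 0.07047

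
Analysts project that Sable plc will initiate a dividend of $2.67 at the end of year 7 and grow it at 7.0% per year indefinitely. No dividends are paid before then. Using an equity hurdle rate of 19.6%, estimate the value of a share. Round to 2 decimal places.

$7.24

Deferred-dividend DDM. At t=6 the remaining stream is a growing perpetuity with first payment D_7 = 2.67.
V_6 = D_7/(r−g) = 2.67/(0.196−0.07) = 21.1905
P₀ = V_6/(1+r)^6 = 21.1905/(1+0.196)^6 = 7.2403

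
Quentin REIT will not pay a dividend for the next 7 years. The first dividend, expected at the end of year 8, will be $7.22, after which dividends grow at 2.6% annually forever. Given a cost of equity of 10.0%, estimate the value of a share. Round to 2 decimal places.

$50.07

Deferred-dividend DDM. At t=7 the remaining stream is a growing perpetuity with first payment D_8 = 7.22.
V_7 = D_8/(r−g) = 7.22/(0.1−0.026) = 97.5676
P₀ = V_7/(1+r)^7 = 97.5676/(1+0.1)^7 = 50.0676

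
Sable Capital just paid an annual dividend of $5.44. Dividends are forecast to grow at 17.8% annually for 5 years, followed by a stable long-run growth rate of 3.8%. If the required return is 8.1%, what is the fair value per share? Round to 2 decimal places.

Two-stage DDM. Project D₁…D_5 at 0.178, terminal growth 0.038, discount at r = 0.081.
D_1 = 6.4083
D_2 = 7.5490
D_3 = 8.8927
D_4 = 10.4756
D_5 = 12.3403
Terminal value at t=5: TV = D_6/(r−g) = 12.8092/(0.081−0.038) = 297.8889
P₀ = 6.4083/(1+0.081)^1 + 7.5490/(1+0.081)^2 + 8.8927/(1+0.081)^3 + 10.4756/(1+0.081)^4 + 12.3403/(1+0.081)^5 + 297.8889/(1+0.081)^5 = 237.2614

$237.26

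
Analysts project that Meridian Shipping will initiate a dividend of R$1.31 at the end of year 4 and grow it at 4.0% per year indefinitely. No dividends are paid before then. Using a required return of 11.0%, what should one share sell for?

Deferred-dividend DDM. At t=3 the remaining stream is a growing perpetuity with first payment D_4 = 1.31.
V_3 = D_4/(r−g) = 1.31/(0.11−0.04) = 18.7143
P₀ = V_3/(1+r)^3 = 18.7143/(1+0.11)^3 = 13.6837

R$13.68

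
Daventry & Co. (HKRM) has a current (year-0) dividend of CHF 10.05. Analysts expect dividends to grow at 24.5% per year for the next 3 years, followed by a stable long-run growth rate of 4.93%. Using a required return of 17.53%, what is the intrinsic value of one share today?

Two-stage DDM. Project D₁…D_3 at 0.245, terminal growth 0.0493, discount at r = 0.1753.
D_1 = 12.5123
D_2 = 15.5778
D_3 = 19.3943
Terminal value at t=3: TV = D_4/(r−g) = 20.3504/(0.1753−0.0493) = 161.5114
P₀ = 12.5123/(1+0.1753)^1 + 15.5778/(1+0.1753)^2 + 19.3943/(1+0.1753)^3 + 161.5114/(1+0.1753)^3 = 133.3544

CHF 133.35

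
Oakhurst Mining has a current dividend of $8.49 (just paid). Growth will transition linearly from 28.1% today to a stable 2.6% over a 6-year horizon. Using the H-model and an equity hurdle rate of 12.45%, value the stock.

H-model: P₀ = D₀[(1+g_L) + H(g_S−g_L)]/(r−g_L), with H = 6/2 = 3.
P₀ = 8.49 × [(1+0.026) + 3×(0.281−0.026)] / (0.1245−0.026)
   = 8.49 × 1.7910 / 0.0985 = 154.3715

$154.37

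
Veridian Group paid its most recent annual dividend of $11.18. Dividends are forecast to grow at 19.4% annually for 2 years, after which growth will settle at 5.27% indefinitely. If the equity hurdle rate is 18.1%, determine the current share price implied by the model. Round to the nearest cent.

Two-stage DDM. Project D₁…D_2 at 0.194, terminal growth 0.0527, discount at r = 0.181.
D_1 = 13.3489
D_2 = 15.9386
Terminal value at t=2: TV = D_3/(r−g) = 16.7786/(0.181−0.0527) = 130.7761
P₀ = 13.3489/(1+0.181)^1 + 15.9386/(1+0.181)^2 + 130.7761/(1+0.181)^2 = 116.4929

$116.49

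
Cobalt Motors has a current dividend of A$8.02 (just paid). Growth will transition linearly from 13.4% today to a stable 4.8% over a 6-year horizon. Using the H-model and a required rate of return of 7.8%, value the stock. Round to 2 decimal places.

A$349.14

H-model: P₀ = D₀[(1+g_L) + H(g_S−g_L)]/(r−g_L), with H = 6/2 = 3.
P₀ = 8.02 × [(1+0.048) + 3×(0.134−0.048)] / (0.078−0.048)
   = 8.02 × 1.3060 / 0.03 = 349.1373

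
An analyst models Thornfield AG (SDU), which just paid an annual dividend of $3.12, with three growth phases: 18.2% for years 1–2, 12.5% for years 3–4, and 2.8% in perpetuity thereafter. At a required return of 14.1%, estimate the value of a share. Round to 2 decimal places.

$42.75

Three-stage DDM. Project D₁…D_4; terminal Gordon value at t=4 with g = 0.028; discount at r = 0.141.
D_1 = 3.6878
D_2 = 4.3590
D_3 = 4.9039
D_4 = 5.5169
TV_4 = 5.6714/(0.141−0.028) = 50.1891
P₀ = Σ Dₜ/(1+r)ᵗ + TV_4/(1+r)^4 = 42.7486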